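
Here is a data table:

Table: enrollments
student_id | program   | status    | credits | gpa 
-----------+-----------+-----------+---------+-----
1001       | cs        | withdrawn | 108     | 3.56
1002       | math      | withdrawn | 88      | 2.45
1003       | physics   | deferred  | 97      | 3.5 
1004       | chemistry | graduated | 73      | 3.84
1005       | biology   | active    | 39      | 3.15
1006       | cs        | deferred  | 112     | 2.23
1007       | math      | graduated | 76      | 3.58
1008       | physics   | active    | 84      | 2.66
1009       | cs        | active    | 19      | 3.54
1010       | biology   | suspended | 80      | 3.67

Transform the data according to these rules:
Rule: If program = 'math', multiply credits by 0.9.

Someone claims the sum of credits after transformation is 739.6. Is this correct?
No, the correct result is 759.6.

Step 1: Calculate the correct sum after transformation
Step 2: Apply multiplier 0.9 to records where program = 'math'
Step 3: Correct result = 759.6
Step 4: Claimed result = 739.6
Step 5: 759.6 ≠ 739.6
Conclusion: The claimed result is incorrect. The correct answer is 759.6.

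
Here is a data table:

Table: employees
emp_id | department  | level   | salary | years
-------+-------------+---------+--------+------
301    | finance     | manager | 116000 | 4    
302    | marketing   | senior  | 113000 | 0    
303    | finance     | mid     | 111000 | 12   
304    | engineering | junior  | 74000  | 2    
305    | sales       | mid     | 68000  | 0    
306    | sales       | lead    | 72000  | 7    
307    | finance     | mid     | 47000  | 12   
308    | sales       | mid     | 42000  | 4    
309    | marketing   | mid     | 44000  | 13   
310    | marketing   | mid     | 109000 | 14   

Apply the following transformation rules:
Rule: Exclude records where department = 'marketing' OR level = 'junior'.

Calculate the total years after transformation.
39

Step 1: Find records where department = 'marketing' OR level = 'junior'
Step 2: 4 records match, summing to 29
Step 3: Original sum: 68
Step 4: Remaining sum = 68 - 29 = 39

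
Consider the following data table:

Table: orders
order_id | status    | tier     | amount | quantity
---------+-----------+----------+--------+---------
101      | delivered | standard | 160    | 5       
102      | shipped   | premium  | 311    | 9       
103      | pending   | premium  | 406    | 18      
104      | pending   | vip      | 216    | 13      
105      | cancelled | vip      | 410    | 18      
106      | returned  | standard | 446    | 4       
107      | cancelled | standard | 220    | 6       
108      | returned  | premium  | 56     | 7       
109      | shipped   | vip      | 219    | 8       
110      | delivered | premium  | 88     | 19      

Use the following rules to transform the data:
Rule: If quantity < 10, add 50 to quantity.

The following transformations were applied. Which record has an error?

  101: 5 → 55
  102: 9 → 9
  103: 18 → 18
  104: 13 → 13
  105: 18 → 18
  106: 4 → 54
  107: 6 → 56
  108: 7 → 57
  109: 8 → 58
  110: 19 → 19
Record 102 has an error. The correct transformed value should be 59, not 9.

Step 1: Check each record against the rule
Step 2: Record 102 has quantity = 9
Step 3: Since 9 < 10, the bonus should have been applied
Step 4: Correct value = 59, but claimed value = 9
Conclusion: Record 102 has the error.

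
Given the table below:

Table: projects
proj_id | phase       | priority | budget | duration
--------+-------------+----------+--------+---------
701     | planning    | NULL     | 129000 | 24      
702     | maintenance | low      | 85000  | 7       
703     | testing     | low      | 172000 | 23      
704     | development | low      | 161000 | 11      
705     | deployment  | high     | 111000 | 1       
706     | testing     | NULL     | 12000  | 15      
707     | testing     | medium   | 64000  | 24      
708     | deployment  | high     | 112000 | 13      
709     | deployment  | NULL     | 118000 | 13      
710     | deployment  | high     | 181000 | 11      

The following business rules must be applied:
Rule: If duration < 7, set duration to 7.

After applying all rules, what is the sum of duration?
148

Step 1: 1 records have duration < 7
Step 2: These records originally summed to 1
Step 3: After setting to minimum: 1 × 7 = 7
Step 4: Unaffected records sum: 141
Step 5: Final sum = 7 + 141 = 148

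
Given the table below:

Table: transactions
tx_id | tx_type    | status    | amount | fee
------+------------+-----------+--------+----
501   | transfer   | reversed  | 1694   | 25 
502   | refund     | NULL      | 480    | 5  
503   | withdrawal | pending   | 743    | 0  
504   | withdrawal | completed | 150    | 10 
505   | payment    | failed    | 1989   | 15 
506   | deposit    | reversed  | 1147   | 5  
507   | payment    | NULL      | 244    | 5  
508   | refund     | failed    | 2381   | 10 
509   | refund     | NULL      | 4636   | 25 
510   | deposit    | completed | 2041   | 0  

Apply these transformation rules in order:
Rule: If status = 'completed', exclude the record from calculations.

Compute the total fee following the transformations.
90

Step 1: Identify records where status = 'completed'
Step 2: The excluded records sum to 10
Step 3: Original total fee = 100
Step 4: Remaining total = 100 - 10 = 90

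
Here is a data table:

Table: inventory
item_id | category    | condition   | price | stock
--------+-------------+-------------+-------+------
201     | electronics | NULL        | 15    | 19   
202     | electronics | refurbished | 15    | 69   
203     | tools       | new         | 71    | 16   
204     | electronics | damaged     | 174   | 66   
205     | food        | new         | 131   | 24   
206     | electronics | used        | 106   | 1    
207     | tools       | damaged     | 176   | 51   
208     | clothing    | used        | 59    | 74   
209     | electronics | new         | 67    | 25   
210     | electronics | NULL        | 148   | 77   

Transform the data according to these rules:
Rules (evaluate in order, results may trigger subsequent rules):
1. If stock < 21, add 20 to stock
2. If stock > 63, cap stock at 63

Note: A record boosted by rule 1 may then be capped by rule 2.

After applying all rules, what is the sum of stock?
448

Step 1: Apply rule 1 to records with stock < 21
  - 3 records get bonus of 20
  - Of these, 0 records then exceed 63 and get capped
Step 2: Apply rule 2 to records with stock > 63
  - 4 records (original) are capped
Step 3: Calculate final sum = 448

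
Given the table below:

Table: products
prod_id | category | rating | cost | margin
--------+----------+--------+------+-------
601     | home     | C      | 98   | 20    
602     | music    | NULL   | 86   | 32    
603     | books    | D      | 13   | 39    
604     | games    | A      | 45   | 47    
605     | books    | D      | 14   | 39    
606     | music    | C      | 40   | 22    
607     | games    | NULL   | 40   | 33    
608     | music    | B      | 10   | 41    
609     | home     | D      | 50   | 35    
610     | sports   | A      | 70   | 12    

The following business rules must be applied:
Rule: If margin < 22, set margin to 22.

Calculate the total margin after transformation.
332

Step 1: 2 records have margin < 22
Step 2: These records originally summed to 32
Step 3: After setting to minimum: 2 × 22 = 44
Step 4: Unaffected records sum: 288
Step 5: Final sum = 44 + 288 = 332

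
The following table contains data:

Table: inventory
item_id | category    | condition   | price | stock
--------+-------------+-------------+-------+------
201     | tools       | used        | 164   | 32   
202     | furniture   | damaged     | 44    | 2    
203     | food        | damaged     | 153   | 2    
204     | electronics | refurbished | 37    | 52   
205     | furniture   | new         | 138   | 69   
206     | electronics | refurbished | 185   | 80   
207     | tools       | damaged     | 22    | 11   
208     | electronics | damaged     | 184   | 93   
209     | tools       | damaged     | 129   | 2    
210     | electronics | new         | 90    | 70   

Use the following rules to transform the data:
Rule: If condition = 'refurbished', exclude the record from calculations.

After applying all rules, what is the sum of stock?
281

Step 1: Identify records where condition = 'refurbished'
Step 2: The excluded records sum to 132
Step 3: Original total stock = 413
Step 4: Remaining total = 413 - 132 = 281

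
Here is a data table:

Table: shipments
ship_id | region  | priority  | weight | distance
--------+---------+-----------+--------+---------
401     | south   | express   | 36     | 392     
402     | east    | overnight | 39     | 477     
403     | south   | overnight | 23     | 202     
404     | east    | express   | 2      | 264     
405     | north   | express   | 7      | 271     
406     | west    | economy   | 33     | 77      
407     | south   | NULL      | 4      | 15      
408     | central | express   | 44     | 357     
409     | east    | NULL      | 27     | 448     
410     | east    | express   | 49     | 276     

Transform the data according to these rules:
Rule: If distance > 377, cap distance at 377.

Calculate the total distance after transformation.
2593

Step 1: 3 records have distance > 377
Step 2: These records originally summed to 1317
Step 3: After capping: 3 × 377 = 1131
Step 4: Unaffected records sum: 1462
Step 5: Final sum = 1131 + 1462 = 2593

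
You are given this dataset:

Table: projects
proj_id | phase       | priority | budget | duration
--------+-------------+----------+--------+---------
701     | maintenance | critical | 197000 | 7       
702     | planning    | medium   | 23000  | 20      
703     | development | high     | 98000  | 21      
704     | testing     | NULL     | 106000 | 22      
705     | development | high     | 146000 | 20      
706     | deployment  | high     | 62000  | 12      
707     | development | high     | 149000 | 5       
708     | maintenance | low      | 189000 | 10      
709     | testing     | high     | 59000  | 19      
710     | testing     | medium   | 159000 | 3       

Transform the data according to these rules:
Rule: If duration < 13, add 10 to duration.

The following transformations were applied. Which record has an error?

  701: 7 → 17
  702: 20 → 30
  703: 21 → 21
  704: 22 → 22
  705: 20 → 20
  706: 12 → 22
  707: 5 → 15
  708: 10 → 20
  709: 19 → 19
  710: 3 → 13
Record 702 has an error. The correct transformed value should be 20, not 30.

Step 1: Check each record against the rule
Step 2: Record 702 has duration = 20
Step 3: Since 20 >= 13, the bonus should not have been applied
Step 4: Correct value = 20, but claimed value = 30
Conclusion: Record 702 has the error.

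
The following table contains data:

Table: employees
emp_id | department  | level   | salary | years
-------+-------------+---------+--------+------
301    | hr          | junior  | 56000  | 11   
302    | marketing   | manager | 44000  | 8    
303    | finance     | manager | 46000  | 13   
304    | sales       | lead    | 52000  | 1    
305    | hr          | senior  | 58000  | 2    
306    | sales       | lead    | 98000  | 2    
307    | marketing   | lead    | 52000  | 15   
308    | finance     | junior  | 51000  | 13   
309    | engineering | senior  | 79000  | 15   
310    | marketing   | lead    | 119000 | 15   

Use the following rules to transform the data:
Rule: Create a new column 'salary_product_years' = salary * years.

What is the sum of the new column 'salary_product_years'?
6343000

Step 1: For each record, compute salary * years
Example calculations:
  56000 * 11 = 616000
  44000 * 8 = 352000
  46000 * 13 = 598000
  ...
Step 2: Sum all derived values
Step 3: Total = 6343000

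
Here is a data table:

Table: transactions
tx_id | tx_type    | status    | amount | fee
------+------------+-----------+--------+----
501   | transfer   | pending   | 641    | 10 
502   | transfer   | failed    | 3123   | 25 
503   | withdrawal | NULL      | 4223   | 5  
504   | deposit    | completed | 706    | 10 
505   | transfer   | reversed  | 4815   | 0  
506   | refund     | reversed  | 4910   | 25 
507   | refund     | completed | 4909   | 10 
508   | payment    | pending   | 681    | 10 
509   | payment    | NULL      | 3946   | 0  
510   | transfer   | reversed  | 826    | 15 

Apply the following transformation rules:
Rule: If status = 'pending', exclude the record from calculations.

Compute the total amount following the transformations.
27458

Step 1: Identify records where status = 'pending'
Step 2: The excluded records sum to 1322
Step 3: Original total amount = 28780
Step 4: Remaining total = 28780 - 1322 = 27458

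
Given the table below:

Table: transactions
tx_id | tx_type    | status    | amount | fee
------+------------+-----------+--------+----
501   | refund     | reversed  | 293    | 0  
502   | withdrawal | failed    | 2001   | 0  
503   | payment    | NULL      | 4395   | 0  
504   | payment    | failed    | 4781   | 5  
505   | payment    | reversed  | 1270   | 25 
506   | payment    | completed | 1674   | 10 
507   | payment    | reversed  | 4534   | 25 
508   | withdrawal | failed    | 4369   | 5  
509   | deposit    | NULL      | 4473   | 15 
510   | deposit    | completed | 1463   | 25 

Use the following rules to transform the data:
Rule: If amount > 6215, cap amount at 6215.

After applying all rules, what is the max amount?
4781

Step 1: Original maximum amount = 4781
Step 2: Check cap of 6215 against maximum
Step 3: No records exceed the cap (max 4781 <= cap 6215), so no capping applies
Step 4: Maximum after transformation = 4781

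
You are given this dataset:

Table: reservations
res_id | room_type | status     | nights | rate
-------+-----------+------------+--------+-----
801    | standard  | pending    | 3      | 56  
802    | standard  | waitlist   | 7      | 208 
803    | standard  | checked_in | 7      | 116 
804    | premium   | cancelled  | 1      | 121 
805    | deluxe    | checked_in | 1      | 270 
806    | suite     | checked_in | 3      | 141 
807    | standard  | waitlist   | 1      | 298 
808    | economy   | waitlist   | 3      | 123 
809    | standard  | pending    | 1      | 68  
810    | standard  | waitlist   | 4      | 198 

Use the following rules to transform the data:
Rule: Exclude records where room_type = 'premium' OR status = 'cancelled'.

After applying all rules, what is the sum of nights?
30

Step 1: Find records where room_type = 'premium' OR status = 'cancelled'
Step 2: 1 records match, summing to 1
Step 3: Original sum: 31
Step 4: Remaining sum = 31 - 1 = 30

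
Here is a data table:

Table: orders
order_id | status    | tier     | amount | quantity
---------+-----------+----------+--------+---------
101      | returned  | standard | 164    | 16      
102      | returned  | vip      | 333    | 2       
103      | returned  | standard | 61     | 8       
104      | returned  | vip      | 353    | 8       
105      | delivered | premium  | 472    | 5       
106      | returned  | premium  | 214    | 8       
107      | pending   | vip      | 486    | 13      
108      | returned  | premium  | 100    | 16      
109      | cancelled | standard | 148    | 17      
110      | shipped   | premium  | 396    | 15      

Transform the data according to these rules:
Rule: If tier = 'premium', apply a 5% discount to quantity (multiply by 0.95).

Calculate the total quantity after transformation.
105.8

Step 1: Records with tier = 'premium' have total quantity = 44
Step 2: Apply multiplier: 44 × 0.95 = 41.8
Step 3: Other records total: 64
Step 4: Final sum = 41.8 + 64 = 105.8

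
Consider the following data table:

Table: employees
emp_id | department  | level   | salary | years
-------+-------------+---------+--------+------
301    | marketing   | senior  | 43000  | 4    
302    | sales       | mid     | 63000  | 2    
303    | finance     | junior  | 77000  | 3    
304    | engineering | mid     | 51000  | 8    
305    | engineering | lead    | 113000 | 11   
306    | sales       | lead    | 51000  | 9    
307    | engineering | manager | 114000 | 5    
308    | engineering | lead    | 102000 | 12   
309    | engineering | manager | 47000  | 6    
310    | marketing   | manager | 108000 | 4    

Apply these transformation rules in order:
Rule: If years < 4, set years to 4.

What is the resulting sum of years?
67

Step 1: 2 records have years < 4
Step 2: These records originally summed to 5
Step 3: After setting to minimum: 2 × 4 = 8
Step 4: Unaffected records sum: 59
Step 5: Final sum = 8 + 59 = 67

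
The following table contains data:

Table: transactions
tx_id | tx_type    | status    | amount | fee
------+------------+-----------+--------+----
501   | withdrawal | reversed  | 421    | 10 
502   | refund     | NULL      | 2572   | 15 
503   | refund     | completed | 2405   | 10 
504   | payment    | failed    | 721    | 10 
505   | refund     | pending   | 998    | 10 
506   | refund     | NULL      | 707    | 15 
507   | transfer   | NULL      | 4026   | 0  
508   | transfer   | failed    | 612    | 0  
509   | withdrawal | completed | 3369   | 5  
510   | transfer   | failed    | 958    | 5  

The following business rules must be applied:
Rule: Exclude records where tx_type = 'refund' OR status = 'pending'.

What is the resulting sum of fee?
30

Step 1: Find records where tx_type = 'refund' OR status = 'pending'
Step 2: 4 records match, summing to 50
Step 3: Original sum: 80
Step 4: Remaining sum = 80 - 50 = 30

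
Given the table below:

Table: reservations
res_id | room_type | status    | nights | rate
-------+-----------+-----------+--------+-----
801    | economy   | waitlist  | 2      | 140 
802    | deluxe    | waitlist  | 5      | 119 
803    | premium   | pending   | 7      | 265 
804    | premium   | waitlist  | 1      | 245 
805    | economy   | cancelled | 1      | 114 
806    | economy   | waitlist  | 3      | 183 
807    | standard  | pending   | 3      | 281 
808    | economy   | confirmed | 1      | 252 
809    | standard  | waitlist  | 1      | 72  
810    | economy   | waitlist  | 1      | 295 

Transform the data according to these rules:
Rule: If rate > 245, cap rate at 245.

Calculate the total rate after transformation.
1853

Step 1: 4 records have rate > 245
Step 2: These records originally summed to 1093
Step 3: After capping: 4 × 245 = 980
Step 4: Unaffected records sum: 873
Step 5: Final sum = 980 + 873 = 1853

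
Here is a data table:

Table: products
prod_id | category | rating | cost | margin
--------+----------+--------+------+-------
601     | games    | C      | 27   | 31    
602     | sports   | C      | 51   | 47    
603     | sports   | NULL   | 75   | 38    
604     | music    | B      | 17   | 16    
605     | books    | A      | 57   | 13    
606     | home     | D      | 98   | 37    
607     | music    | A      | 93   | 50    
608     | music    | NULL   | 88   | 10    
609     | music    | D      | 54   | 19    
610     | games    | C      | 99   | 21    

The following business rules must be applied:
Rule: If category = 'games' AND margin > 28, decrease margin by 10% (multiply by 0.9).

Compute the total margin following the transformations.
278.9

Step 1: Find records where category = 'games' AND margin > 28
Step 2: 1 records match, summing to 31
Step 3: After multiplier: 31 × 0.9 = 27.9
Step 4: Unaffected records sum: 251
Step 5: Final sum = 27.9 + 251 = 278.9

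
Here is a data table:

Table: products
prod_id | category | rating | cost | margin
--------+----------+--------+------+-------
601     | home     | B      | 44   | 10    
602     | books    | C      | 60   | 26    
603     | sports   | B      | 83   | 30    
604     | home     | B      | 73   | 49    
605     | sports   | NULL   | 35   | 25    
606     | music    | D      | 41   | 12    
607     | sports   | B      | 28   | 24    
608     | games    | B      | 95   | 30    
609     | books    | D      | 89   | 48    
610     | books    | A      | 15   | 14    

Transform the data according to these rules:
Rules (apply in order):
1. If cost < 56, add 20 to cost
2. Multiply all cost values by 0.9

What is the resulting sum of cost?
596.7

Step 1: Apply Rule 1 - Add 20 to records with cost < 56
  - 5 records affected: 163 + (5 × 20) = 263
  - Unaffected records: 400
  - Sum after Rule 1: 663
Step 2: Apply Rule 2 - Multiply all by 0.9
  - 663 × 0.9 = 596.7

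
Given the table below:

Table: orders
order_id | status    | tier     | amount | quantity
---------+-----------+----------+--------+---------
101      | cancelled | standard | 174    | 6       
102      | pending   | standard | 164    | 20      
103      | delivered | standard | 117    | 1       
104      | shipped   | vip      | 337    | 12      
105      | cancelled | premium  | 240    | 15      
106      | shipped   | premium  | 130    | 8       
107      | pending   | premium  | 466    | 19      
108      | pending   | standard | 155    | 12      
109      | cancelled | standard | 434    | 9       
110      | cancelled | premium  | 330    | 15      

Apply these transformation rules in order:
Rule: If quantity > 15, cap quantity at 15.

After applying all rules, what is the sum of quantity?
108

Step 1: 2 records have quantity > 15
Step 2: These records originally summed to 39
Step 3: After capping: 2 × 15 = 30
Step 4: Unaffected records sum: 78
Step 5: Final sum = 30 + 78 = 108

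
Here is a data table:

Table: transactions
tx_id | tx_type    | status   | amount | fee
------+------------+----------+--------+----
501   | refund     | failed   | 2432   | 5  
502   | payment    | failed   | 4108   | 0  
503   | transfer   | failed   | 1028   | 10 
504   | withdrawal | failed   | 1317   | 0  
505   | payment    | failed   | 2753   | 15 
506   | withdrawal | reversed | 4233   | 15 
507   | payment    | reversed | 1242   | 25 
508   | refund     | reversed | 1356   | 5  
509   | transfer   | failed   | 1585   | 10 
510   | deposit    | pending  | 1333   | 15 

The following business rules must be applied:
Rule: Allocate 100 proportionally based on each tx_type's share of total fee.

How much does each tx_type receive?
deposit: 15.0, payment: 40.0, refund: 10.0, transfer: 20.0, withdrawal: 15.0

Step 1: Calculate total fee = 100
Step 2: Calculate each tx_type's proportion:
  deposit: 15/100 = 15.00% → 15.0
  payment: 40/100 = 40.00% → 40.0
  refund: 10/100 = 10.00% → 10.0
  transfer: 20/100 = 20.00% → 20.0
  withdrawal: 15/100 = 15.00% → 15.0
Step 3: Verify: sum of allocations ≈ 100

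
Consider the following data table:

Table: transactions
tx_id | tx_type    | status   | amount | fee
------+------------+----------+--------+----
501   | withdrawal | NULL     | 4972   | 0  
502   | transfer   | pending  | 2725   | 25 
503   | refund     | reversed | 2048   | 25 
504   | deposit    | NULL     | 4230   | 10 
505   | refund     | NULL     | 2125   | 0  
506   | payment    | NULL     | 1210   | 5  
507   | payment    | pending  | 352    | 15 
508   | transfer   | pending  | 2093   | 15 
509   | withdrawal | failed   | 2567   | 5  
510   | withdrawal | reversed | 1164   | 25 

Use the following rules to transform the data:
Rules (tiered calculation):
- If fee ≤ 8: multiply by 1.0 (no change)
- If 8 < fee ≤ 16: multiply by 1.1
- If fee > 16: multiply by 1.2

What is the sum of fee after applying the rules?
144.0

Step 1: Tier 1 (fee ≤ 8): 4 records, sum = 10 × 1.0 = 10.0
Step 2: Tier 2 (8 < fee ≤ 16): 3 records, sum = 40 × 1.1 = 44.0
Step 3: Tier 3 (fee > 16): 3 records, sum = 75 × 1.2 = 90.0
Step 4: Final sum = 10.0 + 44.0 + 90.0 = 144.0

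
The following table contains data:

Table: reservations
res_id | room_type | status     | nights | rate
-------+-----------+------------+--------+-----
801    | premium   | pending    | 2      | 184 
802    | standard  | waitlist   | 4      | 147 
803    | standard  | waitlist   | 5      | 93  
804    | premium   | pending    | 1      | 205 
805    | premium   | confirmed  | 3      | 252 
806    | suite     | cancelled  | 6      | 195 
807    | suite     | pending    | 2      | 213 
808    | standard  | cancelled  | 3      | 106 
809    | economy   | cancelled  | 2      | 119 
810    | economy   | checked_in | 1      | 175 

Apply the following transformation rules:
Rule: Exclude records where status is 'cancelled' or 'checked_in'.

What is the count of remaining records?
6

Step 1: Count records to exclude
  - 3 (cancelled) + 1 (checked_in) = 4 records
Step 2: Total records: 10
Step 3: Remaining = 10 - 4 = 6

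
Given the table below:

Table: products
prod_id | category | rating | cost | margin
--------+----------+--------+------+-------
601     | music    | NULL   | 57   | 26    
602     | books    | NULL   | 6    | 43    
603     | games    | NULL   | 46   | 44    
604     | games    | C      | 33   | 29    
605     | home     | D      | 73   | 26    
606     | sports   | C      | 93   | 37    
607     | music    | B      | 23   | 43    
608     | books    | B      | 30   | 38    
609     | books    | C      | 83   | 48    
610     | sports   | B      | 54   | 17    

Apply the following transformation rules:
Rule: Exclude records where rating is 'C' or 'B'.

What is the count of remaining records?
4

Step 1: Count records to exclude
  - 3 (C) + 3 (B) = 6 records
Step 2: Total records: 10
Step 3: Remaining = 10 - 6 = 4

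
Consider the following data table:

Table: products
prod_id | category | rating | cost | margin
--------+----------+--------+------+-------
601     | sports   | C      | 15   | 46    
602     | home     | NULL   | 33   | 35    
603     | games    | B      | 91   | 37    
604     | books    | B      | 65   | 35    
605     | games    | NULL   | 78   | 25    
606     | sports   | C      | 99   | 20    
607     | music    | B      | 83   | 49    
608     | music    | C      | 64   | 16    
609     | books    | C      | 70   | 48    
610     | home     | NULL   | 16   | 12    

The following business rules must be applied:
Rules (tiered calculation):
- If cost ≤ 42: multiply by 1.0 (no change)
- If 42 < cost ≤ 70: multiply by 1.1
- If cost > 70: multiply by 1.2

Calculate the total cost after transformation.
704.1

Step 1: Tier 1 (cost ≤ 42): 3 records, sum = 64 × 1.0 = 64.0
Step 2: Tier 2 (42 < cost ≤ 70): 3 records, sum = 199 × 1.1 = 218.9
Step 3: Tier 3 (cost > 70): 4 records, sum = 351 × 1.2 = 421.2
Step 4: Final sum = 64.0 + 218.9 + 421.2 = 704.1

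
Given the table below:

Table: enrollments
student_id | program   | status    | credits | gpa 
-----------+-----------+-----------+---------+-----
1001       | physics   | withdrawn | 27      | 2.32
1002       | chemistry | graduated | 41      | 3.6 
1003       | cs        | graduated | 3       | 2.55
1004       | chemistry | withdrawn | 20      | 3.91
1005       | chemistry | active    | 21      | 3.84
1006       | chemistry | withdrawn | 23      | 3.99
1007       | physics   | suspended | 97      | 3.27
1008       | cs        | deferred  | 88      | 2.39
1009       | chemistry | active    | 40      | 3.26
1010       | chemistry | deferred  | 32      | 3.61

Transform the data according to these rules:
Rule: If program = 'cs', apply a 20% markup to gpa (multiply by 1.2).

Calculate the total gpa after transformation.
33.73

Step 1: Records with program = 'cs' have total gpa = 4.94
Step 2: Apply multiplier: 4.94 × 1.2 = 5.93
Step 3: Other records total: 27.8
Step 4: Final sum = 5.93 + 27.8 = 33.73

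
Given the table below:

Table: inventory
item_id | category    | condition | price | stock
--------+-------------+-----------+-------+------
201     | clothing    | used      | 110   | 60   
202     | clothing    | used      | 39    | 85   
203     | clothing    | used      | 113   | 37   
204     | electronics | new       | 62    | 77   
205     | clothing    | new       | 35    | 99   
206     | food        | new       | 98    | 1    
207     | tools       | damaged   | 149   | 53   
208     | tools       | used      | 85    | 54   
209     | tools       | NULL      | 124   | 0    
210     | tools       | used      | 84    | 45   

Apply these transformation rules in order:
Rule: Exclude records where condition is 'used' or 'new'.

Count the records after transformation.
2

Step 1: Count records to exclude
  - 5 (used) + 3 (new) = 8 records
Step 2: Total records: 10
Step 3: Remaining = 10 - 8 = 2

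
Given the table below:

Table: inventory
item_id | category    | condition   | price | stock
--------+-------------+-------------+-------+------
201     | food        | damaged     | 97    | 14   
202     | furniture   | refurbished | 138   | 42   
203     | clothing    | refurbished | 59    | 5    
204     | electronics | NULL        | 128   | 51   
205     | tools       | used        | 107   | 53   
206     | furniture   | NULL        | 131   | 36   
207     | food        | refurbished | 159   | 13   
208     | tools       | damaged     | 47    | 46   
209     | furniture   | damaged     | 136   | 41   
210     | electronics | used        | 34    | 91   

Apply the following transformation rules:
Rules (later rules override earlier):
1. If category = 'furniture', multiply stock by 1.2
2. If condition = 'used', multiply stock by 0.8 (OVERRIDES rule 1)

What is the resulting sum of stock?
387.0

Step 1: Rule 2 takes priority for records with condition = 'used'
  - 2 records: 144 × 0.8 = 115.2
Step 2: Rule 1 applies to remaining records with category = 'furniture'
  - 3 records: 119 × 1.2 = 142.8
Step 3: Other records unchanged: 129
Step 4: Final sum = 115.2 + 142.8 + 129 = 387.0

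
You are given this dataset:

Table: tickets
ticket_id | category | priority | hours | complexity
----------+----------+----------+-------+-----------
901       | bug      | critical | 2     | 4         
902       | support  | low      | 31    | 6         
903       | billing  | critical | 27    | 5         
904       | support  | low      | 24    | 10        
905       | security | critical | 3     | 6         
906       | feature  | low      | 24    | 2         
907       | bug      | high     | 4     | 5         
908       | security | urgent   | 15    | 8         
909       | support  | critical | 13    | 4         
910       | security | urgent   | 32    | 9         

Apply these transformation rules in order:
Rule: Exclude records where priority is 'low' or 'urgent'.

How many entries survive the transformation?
5

Step 1: Count records to exclude
  - 3 (low) + 2 (urgent) = 5 records
Step 2: Total records: 10
Step 3: Remaining = 10 - 5 = 5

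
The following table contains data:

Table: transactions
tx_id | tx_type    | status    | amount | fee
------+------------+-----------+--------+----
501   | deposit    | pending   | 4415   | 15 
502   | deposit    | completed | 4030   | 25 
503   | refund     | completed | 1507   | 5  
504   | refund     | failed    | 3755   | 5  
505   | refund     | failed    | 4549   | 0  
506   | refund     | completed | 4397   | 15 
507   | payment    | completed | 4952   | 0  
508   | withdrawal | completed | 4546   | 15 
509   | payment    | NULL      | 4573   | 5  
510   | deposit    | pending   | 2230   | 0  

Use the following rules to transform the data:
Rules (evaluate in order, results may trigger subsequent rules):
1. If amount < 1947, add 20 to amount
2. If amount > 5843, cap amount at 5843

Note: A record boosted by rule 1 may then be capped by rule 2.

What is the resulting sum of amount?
38974

Step 1: Apply rule 1 to records with amount < 1947
  - 1 records get bonus of 20
  - Of these, 0 records then exceed 5843 and get capped
Step 2: Apply rule 2 to records with amount > 5843
  - 0 records (original) are capped
Step 3: Calculate final sum = 38974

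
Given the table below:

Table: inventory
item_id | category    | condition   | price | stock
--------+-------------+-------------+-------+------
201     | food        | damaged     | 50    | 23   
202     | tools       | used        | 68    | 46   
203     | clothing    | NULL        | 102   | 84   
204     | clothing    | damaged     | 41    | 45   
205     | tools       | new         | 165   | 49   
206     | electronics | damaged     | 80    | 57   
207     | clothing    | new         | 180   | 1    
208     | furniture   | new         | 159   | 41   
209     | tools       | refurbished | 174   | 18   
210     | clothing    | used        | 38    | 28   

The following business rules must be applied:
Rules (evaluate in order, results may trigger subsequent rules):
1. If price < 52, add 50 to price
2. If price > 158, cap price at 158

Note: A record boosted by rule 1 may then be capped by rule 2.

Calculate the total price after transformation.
1161

Step 1: Apply rule 1 to records with price < 52
  - 3 records get bonus of 50
  - Of these, 0 records then exceed 158 and get capped
Step 2: Apply rule 2 to records with price > 158
  - 4 records (original) are capped
Step 3: Calculate final sum = 1161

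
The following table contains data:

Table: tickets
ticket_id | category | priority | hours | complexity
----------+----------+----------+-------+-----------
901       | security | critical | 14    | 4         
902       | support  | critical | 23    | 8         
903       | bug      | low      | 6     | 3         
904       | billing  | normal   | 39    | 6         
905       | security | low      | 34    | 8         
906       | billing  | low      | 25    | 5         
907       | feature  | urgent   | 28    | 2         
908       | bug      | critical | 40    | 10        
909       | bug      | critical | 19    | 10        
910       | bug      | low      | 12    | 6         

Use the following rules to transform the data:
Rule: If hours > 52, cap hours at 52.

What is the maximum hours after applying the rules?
40

Step 1: Original maximum hours = 40
Step 2: Check cap of 52 against maximum
Step 3: No records exceed the cap (max 40 <= cap 52), so no capping applies
Step 4: Maximum after transformation = 40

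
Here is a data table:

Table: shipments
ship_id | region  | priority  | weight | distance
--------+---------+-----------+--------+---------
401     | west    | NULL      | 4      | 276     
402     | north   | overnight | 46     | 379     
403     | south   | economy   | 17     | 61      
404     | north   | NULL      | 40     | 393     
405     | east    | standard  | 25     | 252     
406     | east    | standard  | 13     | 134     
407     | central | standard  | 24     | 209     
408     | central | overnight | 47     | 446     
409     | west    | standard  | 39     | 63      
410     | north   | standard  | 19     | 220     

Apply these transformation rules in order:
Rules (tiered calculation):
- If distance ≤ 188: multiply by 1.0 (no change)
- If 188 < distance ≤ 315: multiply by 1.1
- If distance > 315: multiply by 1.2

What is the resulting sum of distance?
2772.3

Step 1: Tier 1 (distance ≤ 188): 3 records, sum = 258 × 1.0 = 258.0
Step 2: Tier 2 (188 < distance ≤ 315): 4 records, sum = 957 × 1.1 = 1052.7
Step 3: Tier 3 (distance > 315): 3 records, sum = 1218 × 1.2 = 1461.6
Step 4: Final sum = 258.0 + 1052.7 + 1461.6 = 2772.3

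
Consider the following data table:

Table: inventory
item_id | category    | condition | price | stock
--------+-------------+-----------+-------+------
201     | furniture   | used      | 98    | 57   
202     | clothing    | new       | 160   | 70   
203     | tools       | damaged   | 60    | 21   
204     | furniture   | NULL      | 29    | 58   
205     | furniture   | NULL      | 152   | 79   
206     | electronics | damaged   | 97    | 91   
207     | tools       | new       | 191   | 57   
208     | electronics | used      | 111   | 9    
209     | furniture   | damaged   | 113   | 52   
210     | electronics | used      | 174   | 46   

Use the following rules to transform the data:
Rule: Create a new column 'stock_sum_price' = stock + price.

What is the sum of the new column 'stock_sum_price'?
1725

Step 1: For each record, compute stock + price
Example calculations:
  57 + 98 = 155
  70 + 160 = 230
  21 + 60 = 81
  ...
Step 2: Sum all derived values
Step 3: Total = 1725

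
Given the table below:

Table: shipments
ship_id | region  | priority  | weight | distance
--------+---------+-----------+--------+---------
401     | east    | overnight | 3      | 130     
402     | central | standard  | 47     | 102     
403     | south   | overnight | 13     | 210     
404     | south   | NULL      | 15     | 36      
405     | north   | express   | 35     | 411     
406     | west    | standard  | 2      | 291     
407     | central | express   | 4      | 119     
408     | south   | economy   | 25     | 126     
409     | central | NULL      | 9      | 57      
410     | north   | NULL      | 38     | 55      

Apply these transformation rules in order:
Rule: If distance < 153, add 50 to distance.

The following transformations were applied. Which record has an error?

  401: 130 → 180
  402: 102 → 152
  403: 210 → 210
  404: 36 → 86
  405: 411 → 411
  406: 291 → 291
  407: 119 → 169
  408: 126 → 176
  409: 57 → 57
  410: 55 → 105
Record 409 has an error. The correct transformed value should be 107, not 57.

Step 1: Check each record against the rule
Step 2: Record 409 has distance = 57
Step 3: Since 57 < 153, the bonus should have been applied
Step 4: Correct value = 107, but claimed value = 57
Conclusion: Record 409 has the error.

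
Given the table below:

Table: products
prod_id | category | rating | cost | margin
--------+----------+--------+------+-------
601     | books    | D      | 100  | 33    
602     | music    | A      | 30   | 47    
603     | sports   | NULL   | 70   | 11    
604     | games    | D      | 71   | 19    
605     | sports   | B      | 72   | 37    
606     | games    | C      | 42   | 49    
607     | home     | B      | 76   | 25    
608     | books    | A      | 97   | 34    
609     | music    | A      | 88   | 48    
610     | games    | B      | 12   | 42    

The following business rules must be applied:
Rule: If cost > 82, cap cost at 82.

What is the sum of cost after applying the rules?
619

Step 1: 3 records have cost > 82
Step 2: These records originally summed to 285
Step 3: After capping: 3 × 82 = 246
Step 4: Unaffected records sum: 373
Step 5: Final sum = 246 + 373 = 619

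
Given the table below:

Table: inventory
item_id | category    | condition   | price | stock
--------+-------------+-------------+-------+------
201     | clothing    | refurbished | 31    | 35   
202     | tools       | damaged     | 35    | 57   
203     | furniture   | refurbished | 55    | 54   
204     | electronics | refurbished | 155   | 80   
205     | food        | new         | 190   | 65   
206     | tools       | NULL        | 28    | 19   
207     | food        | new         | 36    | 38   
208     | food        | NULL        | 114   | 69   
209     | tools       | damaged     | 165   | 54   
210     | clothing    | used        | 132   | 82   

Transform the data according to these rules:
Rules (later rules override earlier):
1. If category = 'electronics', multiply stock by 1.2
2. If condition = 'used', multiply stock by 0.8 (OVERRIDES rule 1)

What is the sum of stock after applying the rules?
552.6

Step 1: Rule 2 takes priority for records with condition = 'used'
  - 1 records: 82 × 0.8 = 65.6
Step 2: Rule 1 applies to remaining records with category = 'electronics'
  - 1 records: 80 × 1.2 = 96.0
Step 3: Other records unchanged: 391
Step 4: Final sum = 65.6 + 96.0 + 391 = 552.6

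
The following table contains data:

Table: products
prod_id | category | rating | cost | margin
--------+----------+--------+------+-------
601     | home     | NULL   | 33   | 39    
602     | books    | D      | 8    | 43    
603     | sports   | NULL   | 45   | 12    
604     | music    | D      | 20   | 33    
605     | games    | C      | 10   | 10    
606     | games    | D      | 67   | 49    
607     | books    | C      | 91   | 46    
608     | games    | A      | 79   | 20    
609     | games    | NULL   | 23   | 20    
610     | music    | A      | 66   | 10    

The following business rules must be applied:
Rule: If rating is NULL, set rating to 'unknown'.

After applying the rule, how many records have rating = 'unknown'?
3

Step 1: Count records where rating IS NULL
Step 2: Found 3 records with NULL rating
Step 3: These records will have rating set to 'unknown'
Step 4: Records already having rating = 'unknown': 0
Step 5: Answer: 3 + 0 = 3 records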